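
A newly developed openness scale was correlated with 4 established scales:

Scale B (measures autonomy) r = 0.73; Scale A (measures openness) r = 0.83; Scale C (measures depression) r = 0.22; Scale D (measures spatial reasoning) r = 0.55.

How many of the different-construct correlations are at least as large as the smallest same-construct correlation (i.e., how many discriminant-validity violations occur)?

Convergent (same construct = openness): Scale A.
Smallest convergent = 0.83. Discriminant values: 0.73, 0.22, 0.55; count ≥ 0.83 → 0.

0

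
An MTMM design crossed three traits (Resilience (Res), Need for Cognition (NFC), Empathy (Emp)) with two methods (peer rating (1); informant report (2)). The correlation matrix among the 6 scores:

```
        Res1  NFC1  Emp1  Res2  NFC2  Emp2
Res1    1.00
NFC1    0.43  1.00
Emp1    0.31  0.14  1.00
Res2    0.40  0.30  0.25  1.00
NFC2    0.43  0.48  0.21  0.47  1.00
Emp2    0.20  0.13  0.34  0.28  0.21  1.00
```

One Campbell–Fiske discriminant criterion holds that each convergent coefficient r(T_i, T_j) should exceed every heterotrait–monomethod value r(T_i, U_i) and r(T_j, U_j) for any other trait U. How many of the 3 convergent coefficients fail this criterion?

Convergent coefficients and their comparison sets:
Res (methods 1·2): 0.40 vs {0.43, 0.47, 0.31, 0.28} → fail.
NFC (methods 1·2): 0.48 vs {0.43, 0.47, 0.14, 0.21} → pass.
Emp (methods 1·2): 0.34 vs {0.31, 0.28, 0.14, 0.21} → pass.
1 of 3 fail.

1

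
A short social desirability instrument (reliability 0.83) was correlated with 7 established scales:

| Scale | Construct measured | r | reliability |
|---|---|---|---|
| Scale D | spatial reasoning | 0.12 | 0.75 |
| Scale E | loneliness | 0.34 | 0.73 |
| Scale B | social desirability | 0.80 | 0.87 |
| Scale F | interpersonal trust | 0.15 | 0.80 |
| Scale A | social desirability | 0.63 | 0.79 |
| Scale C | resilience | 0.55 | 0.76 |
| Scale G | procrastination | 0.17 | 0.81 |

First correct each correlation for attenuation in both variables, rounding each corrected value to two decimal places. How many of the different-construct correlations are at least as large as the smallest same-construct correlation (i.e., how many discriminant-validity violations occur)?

0

Disattenuated r (r / √(r_scale · r_new)):
  Scale D (disc): 0.12 / √(0.75·0.83) = 0.15
  Scale E (disc): 0.34 / √(0.73·0.83) = 0.44
  Scale B (conv): 0.80 / √(0.87·0.83) = 0.94
  Scale F (disc): 0.15 / √(0.80·0.83) = 0.18
  Scale A (conv): 0.63 / √(0.79·0.83) = 0.78
  Scale C (disc): 0.55 / √(0.76·0.83) = 0.69
  Scale G (disc): 0.17 / √(0.81·0.83) = 0.21
Smallest convergent = 0.78. Discriminant values: 0.15, 0.44, 0.18, 0.69, 0.21; count ≥ 0.78 → 0.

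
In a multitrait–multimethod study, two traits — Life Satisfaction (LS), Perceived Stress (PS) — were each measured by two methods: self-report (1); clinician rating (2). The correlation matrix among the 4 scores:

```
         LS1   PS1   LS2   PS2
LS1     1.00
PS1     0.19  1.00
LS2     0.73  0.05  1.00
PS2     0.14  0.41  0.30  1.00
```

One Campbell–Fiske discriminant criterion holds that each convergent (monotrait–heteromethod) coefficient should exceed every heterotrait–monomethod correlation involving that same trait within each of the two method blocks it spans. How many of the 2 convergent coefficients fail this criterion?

0

Checking each validity diagonal entry against its comparison values:
LS (methods 1·2): 0.73 vs {0.19, 0.30} → pass.
PS (methods 1·2): 0.41 vs {0.19, 0.30} → pass.
0 of 2 fail.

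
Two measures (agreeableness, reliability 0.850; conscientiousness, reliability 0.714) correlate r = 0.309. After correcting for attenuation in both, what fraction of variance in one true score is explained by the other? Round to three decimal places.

0.157

Disattenuated r = 0.309 / √(0.850 × 0.714) = 0.309 / 0.7790 = 0.3967.
Shared true-score variance = 0.3967² = 0.1574 ≈ 0.157.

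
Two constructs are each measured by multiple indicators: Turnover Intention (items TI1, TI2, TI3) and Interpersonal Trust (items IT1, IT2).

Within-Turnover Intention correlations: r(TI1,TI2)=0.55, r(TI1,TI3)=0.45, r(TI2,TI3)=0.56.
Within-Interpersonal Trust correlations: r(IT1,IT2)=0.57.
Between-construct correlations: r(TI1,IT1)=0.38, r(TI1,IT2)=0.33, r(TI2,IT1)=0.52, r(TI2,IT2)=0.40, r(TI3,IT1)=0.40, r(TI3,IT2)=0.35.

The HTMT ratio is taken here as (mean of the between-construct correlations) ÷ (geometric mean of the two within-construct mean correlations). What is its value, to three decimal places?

Mean between = 2.38/6 = 0.3967.
Mean within-TI = 1.56/3 = 0.5200; mean within-IT = 0.57/1 = 0.5700.
Geometric mean = √(0.5200 × 0.5700) = 0.5444.
HTMT = 0.3967 / 0.5444 = 0.729.

0.729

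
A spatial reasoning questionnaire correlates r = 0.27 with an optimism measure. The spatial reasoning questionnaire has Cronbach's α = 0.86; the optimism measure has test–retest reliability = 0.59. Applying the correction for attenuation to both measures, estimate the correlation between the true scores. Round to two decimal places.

r_true = r_obs / √(r_xx · r_yy) = 0.27 / √(0.86 × 0.59) = 0.27 / √0.5074 = 0.27 / 0.7123 ≈ 0.38.

0.38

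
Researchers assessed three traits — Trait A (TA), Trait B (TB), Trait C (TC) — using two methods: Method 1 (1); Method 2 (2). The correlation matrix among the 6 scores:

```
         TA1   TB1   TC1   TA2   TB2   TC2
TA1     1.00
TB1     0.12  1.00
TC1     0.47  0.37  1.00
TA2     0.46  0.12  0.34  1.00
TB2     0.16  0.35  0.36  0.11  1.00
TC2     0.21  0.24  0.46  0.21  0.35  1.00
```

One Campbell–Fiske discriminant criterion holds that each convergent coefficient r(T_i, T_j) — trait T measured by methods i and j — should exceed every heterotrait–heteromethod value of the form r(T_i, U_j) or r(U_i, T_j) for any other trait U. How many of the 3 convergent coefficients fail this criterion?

1

Each convergent coefficient versus the relevant comparison correlations:
TA (methods 1·2): 0.46 vs {0.16, 0.12, 0.21, 0.34} → pass.
TB (methods 1·2): 0.35 vs {0.12, 0.16, 0.24, 0.36} → fail.
TC (methods 1·2): 0.46 vs {0.34, 0.21, 0.36, 0.24} → pass.
1 of 3 fail.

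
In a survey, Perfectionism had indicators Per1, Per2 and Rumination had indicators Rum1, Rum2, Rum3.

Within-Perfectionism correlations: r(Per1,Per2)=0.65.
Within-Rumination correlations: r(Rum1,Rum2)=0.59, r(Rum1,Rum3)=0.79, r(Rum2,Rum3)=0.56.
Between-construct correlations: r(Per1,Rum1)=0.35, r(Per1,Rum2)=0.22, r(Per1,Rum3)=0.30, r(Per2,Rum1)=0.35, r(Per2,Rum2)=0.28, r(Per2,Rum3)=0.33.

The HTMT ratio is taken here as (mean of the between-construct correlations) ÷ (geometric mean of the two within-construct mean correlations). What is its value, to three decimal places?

Between-construct mean = 1.83/6 = 0.3050.
Mean within-Per = 0.65/1 = 0.6500; mean within-Rum = 1.94/3 = 0.6467.
Geometric mean = √(0.6500 × 0.6467) = 0.6483.
HTMT = 0.3050 / 0.6483 = 0.470.

0.470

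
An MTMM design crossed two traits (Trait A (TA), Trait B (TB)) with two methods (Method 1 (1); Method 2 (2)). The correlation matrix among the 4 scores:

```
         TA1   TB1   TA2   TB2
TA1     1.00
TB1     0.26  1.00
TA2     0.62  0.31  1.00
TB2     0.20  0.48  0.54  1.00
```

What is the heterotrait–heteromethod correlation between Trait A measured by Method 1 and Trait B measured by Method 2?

Different traits and methods: r(TA1, TB2) = 0.20.

0.20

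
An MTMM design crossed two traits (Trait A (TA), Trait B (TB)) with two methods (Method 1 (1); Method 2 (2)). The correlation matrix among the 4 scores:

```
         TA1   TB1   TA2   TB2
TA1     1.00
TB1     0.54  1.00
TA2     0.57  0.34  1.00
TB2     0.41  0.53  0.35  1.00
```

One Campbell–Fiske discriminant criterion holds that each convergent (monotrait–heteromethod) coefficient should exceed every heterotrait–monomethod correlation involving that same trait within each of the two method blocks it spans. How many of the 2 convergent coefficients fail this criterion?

1

Each convergent coefficient versus the relevant comparison correlations:
TA (methods 1·2): 0.57 vs {0.54, 0.35} → pass.
TB (methods 1·2): 0.53 vs {0.54, 0.35} → fail.
1 of 2 fail.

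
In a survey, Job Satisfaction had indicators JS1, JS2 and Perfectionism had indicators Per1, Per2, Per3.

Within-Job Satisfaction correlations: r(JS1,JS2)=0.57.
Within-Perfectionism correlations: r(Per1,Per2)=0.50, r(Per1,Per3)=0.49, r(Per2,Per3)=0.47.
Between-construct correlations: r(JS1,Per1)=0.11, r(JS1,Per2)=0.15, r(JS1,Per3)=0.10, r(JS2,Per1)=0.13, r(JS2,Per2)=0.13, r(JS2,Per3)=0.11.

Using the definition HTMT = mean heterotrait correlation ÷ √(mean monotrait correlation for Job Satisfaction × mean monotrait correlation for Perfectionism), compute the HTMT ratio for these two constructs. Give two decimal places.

Mean between = 0.73/6 = 0.1217.
Mean within-JS = 0.57/1 = 0.5700; mean within-Per = 1.46/3 = 0.4867.
Geometric mean = √(0.5700 × 0.4867) = 0.5267.
HTMT = 0.1217 / 0.5267 = 0.23.

0.23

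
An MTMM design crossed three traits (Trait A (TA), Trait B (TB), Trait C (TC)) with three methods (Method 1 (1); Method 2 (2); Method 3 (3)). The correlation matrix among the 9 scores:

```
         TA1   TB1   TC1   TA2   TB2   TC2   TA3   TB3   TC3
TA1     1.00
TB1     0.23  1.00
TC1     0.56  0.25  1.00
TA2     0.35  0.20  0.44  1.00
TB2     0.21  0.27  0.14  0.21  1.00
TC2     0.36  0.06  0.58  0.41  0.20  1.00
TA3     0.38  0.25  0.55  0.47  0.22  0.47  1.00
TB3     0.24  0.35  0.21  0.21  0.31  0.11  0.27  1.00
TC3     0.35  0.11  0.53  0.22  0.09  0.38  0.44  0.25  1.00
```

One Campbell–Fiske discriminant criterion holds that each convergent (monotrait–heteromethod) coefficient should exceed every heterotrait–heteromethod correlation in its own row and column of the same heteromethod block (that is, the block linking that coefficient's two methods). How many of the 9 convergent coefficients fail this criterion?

5

Convergent coefficients and their comparison sets:
TA (methods 1·2): 0.35 vs {0.21, 0.20, 0.36, 0.44} → fail.
TA (methods 1·3): 0.38 vs {0.24, 0.25, 0.35, 0.55} → fail.
TA (methods 2·3): 0.47 vs {0.21, 0.22, 0.22, 0.47} → fail.
TB (methods 1·2): 0.27 vs {0.20, 0.21, 0.06, 0.14} → pass.
TB (methods 1·3): 0.35 vs {0.25, 0.24, 0.11, 0.21} → pass.
TB (methods 2·3): 0.31 vs {0.22, 0.21, 0.09, 0.11} → pass.
TC (methods 1·2): 0.58 vs {0.44, 0.36, 0.14, 0.06} → pass.
TC (methods 1·3): 0.53 vs {0.55, 0.35, 0.21, 0.11} → fail.
TC (methods 2·3): 0.38 vs {0.47, 0.22, 0.11, 0.09} → fail.
5 of 9 fail.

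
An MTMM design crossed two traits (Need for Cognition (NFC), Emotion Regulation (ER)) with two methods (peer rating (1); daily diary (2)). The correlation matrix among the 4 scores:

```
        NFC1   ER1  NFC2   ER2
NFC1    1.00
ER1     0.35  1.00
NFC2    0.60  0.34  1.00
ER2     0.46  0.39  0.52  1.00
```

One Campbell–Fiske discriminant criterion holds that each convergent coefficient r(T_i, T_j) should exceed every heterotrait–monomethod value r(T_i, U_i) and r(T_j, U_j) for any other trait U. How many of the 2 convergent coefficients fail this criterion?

1

Checking each validity diagonal entry against its comparison values:
NFC (methods 1·2): 0.60 vs {0.35, 0.52} → pass.
ER (methods 1·2): 0.39 vs {0.35, 0.52} → fail.
1 of 2 fail.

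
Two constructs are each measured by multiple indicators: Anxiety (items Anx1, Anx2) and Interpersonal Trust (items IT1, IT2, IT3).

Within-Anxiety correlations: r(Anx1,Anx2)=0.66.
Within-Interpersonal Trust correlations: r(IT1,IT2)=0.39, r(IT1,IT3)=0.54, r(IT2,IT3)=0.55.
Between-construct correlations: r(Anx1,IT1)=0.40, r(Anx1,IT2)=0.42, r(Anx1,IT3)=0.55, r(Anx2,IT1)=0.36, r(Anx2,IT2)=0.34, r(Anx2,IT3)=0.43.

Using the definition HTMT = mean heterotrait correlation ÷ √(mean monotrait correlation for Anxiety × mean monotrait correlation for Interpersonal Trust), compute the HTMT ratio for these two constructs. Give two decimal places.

0.73

Between-construct mean = 2.50/6 = 0.4167.
Mean within-Anx = 0.66/1 = 0.6600; mean within-IT = 1.48/3 = 0.4933.
Geometric mean = √(0.6600 × 0.4933) = 0.5706.
HTMT = 0.4167 / 0.5706 = 0.73.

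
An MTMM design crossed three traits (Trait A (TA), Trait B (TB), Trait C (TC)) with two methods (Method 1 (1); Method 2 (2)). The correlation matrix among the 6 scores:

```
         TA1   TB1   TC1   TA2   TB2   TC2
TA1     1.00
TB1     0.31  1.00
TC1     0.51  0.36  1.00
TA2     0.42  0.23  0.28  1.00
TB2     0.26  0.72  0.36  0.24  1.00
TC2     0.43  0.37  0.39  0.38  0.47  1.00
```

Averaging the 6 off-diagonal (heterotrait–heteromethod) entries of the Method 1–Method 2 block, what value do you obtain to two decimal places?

HTHM values (method 1 × method 2): 0.26, 0.43, 0.23, 0.37, 0.28, 0.36; mean = 1.93/6 = 0.32.

0.32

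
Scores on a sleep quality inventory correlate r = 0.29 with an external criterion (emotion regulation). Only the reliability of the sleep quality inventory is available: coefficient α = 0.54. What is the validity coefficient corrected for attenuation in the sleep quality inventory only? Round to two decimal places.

Single correction: r_c = r_obs / √r_xx = 0.29 / √0.54 = 0.29 / 0.7348 ≈ 0.39.

0.39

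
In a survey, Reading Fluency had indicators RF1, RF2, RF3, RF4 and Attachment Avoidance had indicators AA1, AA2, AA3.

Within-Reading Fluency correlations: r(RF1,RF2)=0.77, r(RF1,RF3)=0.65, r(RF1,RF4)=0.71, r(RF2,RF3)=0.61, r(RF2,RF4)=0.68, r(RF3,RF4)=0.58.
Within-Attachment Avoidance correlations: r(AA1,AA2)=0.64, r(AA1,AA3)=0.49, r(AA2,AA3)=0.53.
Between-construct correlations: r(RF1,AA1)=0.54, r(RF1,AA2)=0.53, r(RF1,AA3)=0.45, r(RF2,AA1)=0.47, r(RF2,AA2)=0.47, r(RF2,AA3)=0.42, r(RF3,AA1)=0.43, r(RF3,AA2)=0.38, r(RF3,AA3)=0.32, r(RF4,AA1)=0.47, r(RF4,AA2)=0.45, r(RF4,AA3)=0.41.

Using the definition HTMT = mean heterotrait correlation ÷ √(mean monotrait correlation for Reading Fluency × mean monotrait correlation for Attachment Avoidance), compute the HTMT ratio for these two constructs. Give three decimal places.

0.733

Mean between = 5.34/12 = 0.4450.
Mean within-RF = 4.00/6 = 0.6667; mean within-AA = 1.66/3 = 0.5533.
Geometric mean = √(0.6667 × 0.5533) = 0.6074.
HTMT = 0.4450 / 0.6074 = 0.733.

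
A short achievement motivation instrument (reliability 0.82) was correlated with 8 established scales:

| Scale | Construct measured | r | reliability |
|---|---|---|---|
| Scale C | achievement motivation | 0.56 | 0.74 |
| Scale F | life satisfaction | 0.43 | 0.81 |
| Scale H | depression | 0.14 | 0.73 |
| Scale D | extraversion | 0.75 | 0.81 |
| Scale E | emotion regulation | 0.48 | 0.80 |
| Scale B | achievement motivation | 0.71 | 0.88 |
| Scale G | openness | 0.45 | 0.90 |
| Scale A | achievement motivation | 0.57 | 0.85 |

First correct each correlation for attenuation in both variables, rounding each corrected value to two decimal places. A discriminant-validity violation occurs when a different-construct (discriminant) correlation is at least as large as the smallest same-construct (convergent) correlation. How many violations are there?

Disattenuated r (r / √(r_scale · r_new)):
  Scale C (conv): 0.56 / √(0.74·0.82) = 0.72
  Scale F (disc): 0.43 / √(0.81·0.82) = 0.53
  Scale H (disc): 0.14 / √(0.73·0.82) = 0.18
  Scale D (disc): 0.75 / √(0.81·0.82) = 0.92
  Scale E (disc): 0.48 / √(0.80·0.82) = 0.59
  Scale B (conv): 0.71 / √(0.88·0.82) = 0.84
  Scale G (disc): 0.45 / √(0.90·0.82) = 0.52
  Scale A (conv): 0.57 / √(0.85·0.82) = 0.68
Smallest convergent = 0.68. Discriminant values: 0.53, 0.18, 0.92, 0.59, 0.52; count ≥ 0.68 → 1.

1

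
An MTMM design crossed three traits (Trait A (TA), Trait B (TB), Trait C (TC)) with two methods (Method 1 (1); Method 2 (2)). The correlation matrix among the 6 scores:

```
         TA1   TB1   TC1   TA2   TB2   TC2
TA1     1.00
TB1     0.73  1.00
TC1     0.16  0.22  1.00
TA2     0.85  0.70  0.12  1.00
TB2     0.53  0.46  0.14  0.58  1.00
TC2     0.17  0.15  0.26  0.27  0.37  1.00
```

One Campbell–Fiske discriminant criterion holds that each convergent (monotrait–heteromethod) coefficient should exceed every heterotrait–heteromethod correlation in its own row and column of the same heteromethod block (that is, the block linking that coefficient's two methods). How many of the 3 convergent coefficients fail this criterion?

Each convergent coefficient versus the relevant comparison correlations:
TA (methods 1·2): 0.85 vs {0.53, 0.70, 0.17, 0.12} → pass.
TB (methods 1·2): 0.46 vs {0.70, 0.53, 0.15, 0.14} → fail.
TC (methods 1·2): 0.26 vs {0.12, 0.17, 0.14, 0.15} → pass.
1 of 3 fail.

1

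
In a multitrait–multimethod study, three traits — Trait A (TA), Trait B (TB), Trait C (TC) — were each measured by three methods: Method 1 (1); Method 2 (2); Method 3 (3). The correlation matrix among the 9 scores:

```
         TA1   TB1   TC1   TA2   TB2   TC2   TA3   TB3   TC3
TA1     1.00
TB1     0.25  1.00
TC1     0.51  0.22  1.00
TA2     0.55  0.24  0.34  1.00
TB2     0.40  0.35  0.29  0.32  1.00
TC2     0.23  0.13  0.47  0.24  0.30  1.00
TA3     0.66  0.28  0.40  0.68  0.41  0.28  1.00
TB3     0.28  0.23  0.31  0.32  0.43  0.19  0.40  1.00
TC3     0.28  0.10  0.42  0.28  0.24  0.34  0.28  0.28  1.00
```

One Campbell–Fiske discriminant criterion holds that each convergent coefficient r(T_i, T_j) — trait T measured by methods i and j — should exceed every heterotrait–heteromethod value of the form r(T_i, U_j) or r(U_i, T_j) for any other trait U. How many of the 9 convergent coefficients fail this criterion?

2

Each convergent coefficient versus the relevant comparison correlations:
TA (methods 1·2): 0.55 vs {0.40, 0.24, 0.23, 0.34} → pass.
TA (methods 1·3): 0.66 vs {0.28, 0.28, 0.28, 0.40} → pass.
TA (methods 2·3): 0.68 vs {0.32, 0.41, 0.28, 0.28} → pass.
TB (methods 1·2): 0.35 vs {0.24, 0.40, 0.13, 0.29} → fail.
TB (methods 1·3): 0.23 vs {0.28, 0.28, 0.10, 0.31} → fail.
TB (methods 2·3): 0.43 vs {0.41, 0.32, 0.24, 0.19} → pass.
TC (methods 1·2): 0.47 vs {0.34, 0.23, 0.29, 0.13} → pass.
TC (methods 1·3): 0.42 vs {0.40, 0.28, 0.31, 0.10} → pass.
TC (methods 2·3): 0.34 vs {0.28, 0.28, 0.19, 0.24} → pass.
2 of 9 fail.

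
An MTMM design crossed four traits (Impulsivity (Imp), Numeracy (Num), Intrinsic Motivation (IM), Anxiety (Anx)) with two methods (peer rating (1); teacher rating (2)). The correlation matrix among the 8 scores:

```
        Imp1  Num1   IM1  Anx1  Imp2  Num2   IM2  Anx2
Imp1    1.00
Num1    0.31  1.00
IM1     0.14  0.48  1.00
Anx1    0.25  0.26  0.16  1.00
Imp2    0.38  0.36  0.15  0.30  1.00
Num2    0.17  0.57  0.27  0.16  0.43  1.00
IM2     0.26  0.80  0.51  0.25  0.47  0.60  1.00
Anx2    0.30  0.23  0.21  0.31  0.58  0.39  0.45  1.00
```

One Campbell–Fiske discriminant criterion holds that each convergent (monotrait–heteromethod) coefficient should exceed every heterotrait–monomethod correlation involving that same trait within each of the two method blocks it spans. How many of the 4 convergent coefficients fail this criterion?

Checking each validity diagonal entry against its comparison values:
Imp (methods 1·2): 0.38 vs {0.31, 0.43, 0.14, 0.47, 0.25, 0.58} → fail.
Num (methods 1·2): 0.57 vs {0.31, 0.43, 0.48, 0.60, 0.26, 0.39} → fail.
IM (methods 1·2): 0.51 vs {0.14, 0.47, 0.48, 0.60, 0.16, 0.45} → fail.
Anx (methods 1·2): 0.31 vs {0.25, 0.58, 0.26, 0.39, 0.16, 0.45} → fail.
4 of 4 fail.

4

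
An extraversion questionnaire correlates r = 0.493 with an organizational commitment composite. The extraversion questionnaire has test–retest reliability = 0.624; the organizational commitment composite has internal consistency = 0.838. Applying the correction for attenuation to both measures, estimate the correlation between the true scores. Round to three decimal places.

0.682

r_true = r_obs / √(r_xx · r_yy) = 0.493 / √(0.624 × 0.838) = 0.493 / √0.522912 = 0.493 / 0.7231 ≈ 0.682.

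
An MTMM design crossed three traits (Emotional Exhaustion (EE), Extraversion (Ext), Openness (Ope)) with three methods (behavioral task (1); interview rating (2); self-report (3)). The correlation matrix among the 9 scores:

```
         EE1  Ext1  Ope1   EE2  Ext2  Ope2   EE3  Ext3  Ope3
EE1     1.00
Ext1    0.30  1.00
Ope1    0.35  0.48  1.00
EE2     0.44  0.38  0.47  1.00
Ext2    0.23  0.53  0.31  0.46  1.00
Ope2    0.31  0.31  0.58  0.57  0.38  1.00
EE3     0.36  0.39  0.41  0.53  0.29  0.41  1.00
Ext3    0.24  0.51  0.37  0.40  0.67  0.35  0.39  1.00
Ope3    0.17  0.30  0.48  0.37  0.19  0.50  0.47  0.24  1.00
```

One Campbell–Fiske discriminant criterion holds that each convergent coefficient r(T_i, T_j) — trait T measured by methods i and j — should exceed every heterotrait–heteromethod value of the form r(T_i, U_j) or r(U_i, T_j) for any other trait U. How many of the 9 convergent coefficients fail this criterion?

2

Convergent coefficients and their comparison sets:
EE (methods 1·2): 0.44 vs {0.23, 0.38, 0.31, 0.47} → fail.
EE (methods 1·3): 0.36 vs {0.24, 0.39, 0.17, 0.41} → fail.
EE (methods 2·3): 0.53 vs {0.40, 0.29, 0.37, 0.41} → pass.
Ext (methods 1·2): 0.53 vs {0.38, 0.23, 0.31, 0.31} → pass.
Ext (methods 1·3): 0.51 vs {0.39, 0.24, 0.30, 0.37} → pass.
Ext (methods 2·3): 0.67 vs {0.29, 0.40, 0.19, 0.35} → pass.
Ope (methods 1·2): 0.58 vs {0.47, 0.31, 0.31, 0.31} → pass.
Ope (methods 1·3): 0.48 vs {0.41, 0.17, 0.37, 0.30} → pass.
Ope (methods 2·3): 0.50 vs {0.41, 0.37, 0.35, 0.19} → pass.
2 of 9 fail.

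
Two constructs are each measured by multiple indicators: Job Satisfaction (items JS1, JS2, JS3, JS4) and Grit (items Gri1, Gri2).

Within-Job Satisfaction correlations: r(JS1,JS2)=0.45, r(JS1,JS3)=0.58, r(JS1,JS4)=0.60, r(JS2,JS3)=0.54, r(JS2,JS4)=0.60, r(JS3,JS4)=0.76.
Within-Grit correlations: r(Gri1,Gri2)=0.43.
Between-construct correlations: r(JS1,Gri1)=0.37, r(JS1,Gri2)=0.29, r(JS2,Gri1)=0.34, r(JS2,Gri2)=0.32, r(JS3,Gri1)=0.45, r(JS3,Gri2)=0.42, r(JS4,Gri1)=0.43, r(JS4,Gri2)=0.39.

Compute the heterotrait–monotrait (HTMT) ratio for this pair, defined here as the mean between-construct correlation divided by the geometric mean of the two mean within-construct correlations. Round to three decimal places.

Mean between = 3.01/8 = 0.3763.
Mean within-JS = 3.53/6 = 0.5883; mean within-Gri = 0.43/1 = 0.4300.
Geometric mean = √(0.5883 × 0.4300) = 0.5030.
HTMT = 0.3763 / 0.5030 = 0.748.

0.748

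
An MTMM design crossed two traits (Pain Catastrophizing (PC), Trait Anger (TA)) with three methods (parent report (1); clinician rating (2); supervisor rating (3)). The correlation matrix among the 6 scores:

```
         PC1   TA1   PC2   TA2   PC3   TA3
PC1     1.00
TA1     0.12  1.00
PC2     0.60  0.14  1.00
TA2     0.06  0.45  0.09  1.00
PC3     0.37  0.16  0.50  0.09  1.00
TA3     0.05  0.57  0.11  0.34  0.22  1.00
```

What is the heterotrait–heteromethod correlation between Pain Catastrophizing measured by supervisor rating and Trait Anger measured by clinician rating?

Different traits and methods: r(PC3, TA2) = 0.09.

0.09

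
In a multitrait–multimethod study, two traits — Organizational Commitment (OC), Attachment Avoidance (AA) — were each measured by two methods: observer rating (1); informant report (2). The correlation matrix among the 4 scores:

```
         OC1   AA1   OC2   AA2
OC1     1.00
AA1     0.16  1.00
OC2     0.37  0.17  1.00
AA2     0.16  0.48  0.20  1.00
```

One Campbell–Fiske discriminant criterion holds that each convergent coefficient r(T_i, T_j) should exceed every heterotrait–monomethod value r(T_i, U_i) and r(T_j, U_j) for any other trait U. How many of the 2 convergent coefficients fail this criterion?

0

Checking each validity diagonal entry against its comparison values:
OC (methods 1·2): 0.37 vs {0.16, 0.20} → pass.
AA (methods 1·2): 0.48 vs {0.16, 0.20} → pass.
0 of 2 fail.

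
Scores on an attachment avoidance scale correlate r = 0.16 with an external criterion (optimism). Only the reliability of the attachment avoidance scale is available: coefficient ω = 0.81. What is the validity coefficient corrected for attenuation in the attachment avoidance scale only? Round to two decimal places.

0.18

Single correction: r_c = r_obs / √r_xx = 0.16 / √0.81 = 0.16 / 0.9000 ≈ 0.18.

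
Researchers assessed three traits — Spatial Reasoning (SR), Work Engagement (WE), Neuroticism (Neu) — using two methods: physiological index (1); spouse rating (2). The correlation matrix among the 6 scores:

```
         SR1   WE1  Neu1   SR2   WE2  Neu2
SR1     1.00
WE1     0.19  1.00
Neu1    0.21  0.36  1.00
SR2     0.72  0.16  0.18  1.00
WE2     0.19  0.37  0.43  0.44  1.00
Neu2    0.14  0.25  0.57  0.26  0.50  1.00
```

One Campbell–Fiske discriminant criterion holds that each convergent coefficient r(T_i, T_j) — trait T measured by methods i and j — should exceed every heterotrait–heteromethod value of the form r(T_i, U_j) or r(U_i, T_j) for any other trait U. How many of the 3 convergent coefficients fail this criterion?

Convergent coefficients and their comparison sets:
SR (methods 1·2): 0.72 vs {0.19, 0.16, 0.14, 0.18} → pass.
WE (methods 1·2): 0.37 vs {0.16, 0.19, 0.25, 0.43} → fail.
Neu (methods 1·2): 0.57 vs {0.18, 0.14, 0.43, 0.25} → pass.
1 of 3 fail.

1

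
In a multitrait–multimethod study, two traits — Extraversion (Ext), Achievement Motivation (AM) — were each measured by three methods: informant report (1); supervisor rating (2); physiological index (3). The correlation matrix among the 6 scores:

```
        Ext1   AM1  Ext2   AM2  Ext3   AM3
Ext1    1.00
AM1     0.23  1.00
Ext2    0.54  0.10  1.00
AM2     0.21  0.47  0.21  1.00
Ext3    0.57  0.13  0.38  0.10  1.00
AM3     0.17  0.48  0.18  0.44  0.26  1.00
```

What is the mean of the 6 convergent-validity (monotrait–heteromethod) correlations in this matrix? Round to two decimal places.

0.48

Convergent values: 0.54, 0.57, 0.38, 0.47, 0.48, 0.44; mean = 2.88/6 = 0.48.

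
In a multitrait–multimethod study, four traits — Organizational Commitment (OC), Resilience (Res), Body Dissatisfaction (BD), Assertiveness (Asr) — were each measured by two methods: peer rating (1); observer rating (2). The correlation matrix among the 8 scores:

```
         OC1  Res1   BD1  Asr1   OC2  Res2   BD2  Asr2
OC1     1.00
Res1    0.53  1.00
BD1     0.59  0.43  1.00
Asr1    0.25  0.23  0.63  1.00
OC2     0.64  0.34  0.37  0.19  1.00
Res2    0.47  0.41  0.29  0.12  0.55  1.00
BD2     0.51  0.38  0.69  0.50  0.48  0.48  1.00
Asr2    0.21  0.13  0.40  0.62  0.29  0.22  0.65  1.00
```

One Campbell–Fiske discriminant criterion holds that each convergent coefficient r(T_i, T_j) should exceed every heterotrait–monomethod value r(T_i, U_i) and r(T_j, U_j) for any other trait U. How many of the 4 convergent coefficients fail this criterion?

2

Checking each validity diagonal entry against its comparison values:
OC (methods 1·2): 0.64 vs {0.53, 0.55, 0.59, 0.48, 0.25, 0.29} → pass.
Res (methods 1·2): 0.41 vs {0.53, 0.55, 0.43, 0.48, 0.23, 0.22} → fail.
BD (methods 1·2): 0.69 vs {0.59, 0.48, 0.43, 0.48, 0.63, 0.65} → pass.
Asr (methods 1·2): 0.62 vs {0.25, 0.29, 0.23, 0.22, 0.63, 0.65} → fail.
2 of 4 fail.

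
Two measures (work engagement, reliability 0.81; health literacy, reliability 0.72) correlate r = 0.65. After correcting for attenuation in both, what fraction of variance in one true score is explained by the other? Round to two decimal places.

0.72

Disattenuated r = 0.65 / √(0.81 × 0.72) = 0.65 / 0.7637 = 0.8511.
Shared true-score variance = 0.8511² = 0.7244 ≈ 0.72.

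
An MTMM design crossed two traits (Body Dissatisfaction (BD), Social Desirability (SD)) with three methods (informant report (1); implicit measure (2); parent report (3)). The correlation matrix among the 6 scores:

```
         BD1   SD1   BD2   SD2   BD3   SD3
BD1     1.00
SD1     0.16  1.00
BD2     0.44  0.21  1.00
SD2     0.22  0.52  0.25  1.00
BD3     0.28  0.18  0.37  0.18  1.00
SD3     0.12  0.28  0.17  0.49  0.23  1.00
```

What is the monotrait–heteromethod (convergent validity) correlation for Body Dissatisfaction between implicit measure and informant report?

0.44

Same trait (BD), different methods: r(BD2, BD1) = 0.44.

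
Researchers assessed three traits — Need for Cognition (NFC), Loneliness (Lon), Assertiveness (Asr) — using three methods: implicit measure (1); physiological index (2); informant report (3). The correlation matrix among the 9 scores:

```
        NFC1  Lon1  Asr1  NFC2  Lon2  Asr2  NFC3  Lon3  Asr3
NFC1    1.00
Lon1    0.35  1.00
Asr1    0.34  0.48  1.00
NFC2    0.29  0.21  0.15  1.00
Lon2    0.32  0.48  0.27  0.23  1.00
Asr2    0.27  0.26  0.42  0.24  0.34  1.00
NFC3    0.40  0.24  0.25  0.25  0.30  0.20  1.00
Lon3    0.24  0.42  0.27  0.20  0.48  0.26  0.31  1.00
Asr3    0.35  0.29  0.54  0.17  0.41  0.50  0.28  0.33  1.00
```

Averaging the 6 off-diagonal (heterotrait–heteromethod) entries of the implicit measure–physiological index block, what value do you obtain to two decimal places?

0.25

HTHM values (method 1 × method 2): 0.32, 0.27, 0.21, 0.26, 0.15, 0.27; mean = 1.48/6 = 0.25.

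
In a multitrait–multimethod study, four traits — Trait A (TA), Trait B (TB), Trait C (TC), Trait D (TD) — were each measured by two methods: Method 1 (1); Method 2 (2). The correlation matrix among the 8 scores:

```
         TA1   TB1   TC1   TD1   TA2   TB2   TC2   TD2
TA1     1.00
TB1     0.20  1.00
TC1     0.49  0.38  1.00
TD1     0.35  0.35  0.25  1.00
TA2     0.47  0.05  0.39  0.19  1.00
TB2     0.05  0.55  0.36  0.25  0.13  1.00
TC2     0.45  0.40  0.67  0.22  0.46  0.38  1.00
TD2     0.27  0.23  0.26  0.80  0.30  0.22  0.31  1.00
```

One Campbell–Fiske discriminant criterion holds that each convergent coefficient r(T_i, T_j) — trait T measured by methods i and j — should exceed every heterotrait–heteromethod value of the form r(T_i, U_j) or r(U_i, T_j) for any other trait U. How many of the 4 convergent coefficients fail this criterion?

0

Each convergent coefficient versus the relevant comparison correlations:
TA (methods 1·2): 0.47 vs {0.05, 0.05, 0.45, 0.39, 0.27, 0.19} → pass.
TB (methods 1·2): 0.55 vs {0.05, 0.05, 0.40, 0.36, 0.23, 0.25} → pass.
TC (methods 1·2): 0.67 vs {0.39, 0.45, 0.36, 0.40, 0.26, 0.22} → pass.
TD (methods 1·2): 0.80 vs {0.19, 0.27, 0.25, 0.23, 0.22, 0.26} → pass.
0 of 4 fail.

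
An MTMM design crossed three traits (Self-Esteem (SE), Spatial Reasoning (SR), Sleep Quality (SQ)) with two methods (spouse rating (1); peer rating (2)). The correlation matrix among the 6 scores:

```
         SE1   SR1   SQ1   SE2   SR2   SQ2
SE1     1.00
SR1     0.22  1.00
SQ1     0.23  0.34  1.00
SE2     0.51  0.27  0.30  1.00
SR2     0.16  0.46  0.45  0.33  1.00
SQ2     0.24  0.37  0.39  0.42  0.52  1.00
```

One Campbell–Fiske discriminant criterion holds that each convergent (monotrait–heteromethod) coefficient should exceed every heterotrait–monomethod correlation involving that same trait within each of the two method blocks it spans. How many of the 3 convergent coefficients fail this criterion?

2

Checking each validity diagonal entry against its comparison values:
SE (methods 1·2): 0.51 vs {0.22, 0.33, 0.23, 0.42} → pass.
SR (methods 1·2): 0.46 vs {0.22, 0.33, 0.34, 0.52} → fail.
SQ (methods 1·2): 0.39 vs {0.23, 0.42, 0.34, 0.52} → fail.
2 of 3 fail.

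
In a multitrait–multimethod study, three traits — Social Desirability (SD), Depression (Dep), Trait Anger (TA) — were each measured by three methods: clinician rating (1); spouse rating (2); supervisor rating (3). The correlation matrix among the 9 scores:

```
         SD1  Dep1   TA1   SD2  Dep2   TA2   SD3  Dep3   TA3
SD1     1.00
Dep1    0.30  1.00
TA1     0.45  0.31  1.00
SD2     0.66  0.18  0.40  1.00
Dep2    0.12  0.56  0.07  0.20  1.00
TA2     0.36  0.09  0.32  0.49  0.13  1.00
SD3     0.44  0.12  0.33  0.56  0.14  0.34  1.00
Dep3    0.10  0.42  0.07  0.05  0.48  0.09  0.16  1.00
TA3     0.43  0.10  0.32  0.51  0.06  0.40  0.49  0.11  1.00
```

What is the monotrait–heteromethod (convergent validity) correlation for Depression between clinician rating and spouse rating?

0.56

Same trait (Dep), different methods: r(Dep1, Dep2) = 0.56.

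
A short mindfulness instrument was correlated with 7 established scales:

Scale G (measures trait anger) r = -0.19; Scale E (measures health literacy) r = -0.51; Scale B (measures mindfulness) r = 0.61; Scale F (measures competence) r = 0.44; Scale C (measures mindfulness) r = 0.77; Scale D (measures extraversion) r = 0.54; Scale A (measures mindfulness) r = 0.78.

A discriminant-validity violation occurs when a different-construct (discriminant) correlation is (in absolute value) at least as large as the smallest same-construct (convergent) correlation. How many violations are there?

Convergent (same construct = mindfulness): Scale B, Scale C, Scale A.
Smallest convergent = 0.61. Discriminant |r|: 0.19, 0.51, 0.44, 0.54; count ≥ 0.61 → 0.

0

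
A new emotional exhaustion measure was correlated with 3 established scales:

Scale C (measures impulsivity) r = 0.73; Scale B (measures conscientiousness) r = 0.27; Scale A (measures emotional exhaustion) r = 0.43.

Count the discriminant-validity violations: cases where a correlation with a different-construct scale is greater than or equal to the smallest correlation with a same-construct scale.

1

Convergent (same construct = emotional exhaustion): Scale A.
Smallest convergent = 0.43. Discriminant values: 0.73, 0.27; count ≥ 0.43 → 1.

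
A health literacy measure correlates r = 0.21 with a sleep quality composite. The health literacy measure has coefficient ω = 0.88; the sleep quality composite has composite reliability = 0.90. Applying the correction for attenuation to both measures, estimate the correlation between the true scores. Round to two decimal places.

0.24

r_true = r_obs / √(r_xx · r_yy) = 0.21 / √(0.88 × 0.90) = 0.21 / √0.7920 = 0.21 / 0.8899 ≈ 0.24.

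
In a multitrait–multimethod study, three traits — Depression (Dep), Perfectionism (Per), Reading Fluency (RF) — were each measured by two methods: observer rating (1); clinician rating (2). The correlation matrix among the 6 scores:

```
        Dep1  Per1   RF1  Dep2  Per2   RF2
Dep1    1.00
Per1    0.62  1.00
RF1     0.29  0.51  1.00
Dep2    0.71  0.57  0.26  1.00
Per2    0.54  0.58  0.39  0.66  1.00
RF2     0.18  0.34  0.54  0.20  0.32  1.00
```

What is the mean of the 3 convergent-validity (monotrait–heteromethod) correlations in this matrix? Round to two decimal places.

0.61

Convergent values: 0.71, 0.58, 0.54; mean = 1.83/3 = 0.61.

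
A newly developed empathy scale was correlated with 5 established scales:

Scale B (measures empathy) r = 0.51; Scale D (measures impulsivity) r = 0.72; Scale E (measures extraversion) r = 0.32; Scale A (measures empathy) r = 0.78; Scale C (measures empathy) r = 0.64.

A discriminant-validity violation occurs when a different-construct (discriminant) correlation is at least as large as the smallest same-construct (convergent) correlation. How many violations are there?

Convergent (same construct = empathy): Scale B, Scale A, Scale C.
Smallest convergent = 0.51. Discriminant values: 0.72, 0.32; count ≥ 0.51 → 1.

1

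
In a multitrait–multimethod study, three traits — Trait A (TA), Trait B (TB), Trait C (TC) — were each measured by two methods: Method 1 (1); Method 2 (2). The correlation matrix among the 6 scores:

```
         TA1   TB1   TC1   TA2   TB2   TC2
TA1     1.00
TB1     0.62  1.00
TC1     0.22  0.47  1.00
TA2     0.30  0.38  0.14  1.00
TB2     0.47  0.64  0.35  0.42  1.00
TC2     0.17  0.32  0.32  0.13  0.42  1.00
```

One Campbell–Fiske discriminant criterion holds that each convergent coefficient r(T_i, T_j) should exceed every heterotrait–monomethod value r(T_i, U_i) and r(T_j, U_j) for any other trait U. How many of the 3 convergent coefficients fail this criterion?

Convergent coefficients and their comparison sets:
TA (methods 1·2): 0.30 vs {0.62, 0.42, 0.22, 0.13} → fail.
TB (methods 1·2): 0.64 vs {0.62, 0.42, 0.47, 0.42} → pass.
TC (methods 1·2): 0.32 vs {0.22, 0.13, 0.47, 0.42} → fail.
2 of 3 fail.

2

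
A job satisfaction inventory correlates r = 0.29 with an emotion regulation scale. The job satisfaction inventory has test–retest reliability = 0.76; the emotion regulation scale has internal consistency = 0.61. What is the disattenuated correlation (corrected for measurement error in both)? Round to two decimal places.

0.43

r_true = r_obs / √(r_xx · r_yy) = 0.29 / √(0.76 × 0.61) = 0.29 / √0.4636 = 0.29 / 0.6809 ≈ 0.43.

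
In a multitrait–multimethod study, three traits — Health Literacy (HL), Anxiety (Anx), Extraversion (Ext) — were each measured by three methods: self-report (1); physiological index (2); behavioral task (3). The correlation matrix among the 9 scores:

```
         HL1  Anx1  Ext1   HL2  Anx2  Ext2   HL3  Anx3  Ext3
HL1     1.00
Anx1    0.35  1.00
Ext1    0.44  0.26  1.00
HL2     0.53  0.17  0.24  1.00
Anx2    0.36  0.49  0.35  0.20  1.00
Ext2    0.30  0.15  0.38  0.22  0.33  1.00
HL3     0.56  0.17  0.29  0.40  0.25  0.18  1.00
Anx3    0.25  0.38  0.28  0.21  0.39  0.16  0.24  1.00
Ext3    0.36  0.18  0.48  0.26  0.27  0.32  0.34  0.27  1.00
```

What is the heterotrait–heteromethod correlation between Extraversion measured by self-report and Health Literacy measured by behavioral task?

0.29

Different traits and methods: r(Ext1, HL3) = 0.29.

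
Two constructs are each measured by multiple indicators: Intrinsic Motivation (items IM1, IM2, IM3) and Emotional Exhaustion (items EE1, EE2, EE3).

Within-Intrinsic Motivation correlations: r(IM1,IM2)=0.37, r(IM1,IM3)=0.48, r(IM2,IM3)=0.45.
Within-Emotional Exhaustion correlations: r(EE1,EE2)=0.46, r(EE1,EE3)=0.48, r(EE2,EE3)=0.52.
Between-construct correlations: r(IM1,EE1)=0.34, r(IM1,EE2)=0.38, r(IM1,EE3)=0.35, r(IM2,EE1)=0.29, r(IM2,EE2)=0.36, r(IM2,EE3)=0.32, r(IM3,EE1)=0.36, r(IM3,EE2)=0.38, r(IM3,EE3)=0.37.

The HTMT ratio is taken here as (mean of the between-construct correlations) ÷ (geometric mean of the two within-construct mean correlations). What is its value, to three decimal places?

0.762

Between-construct mean = 3.15/9 = 0.3500.
Mean within-IM = 1.30/3 = 0.4333; mean within-EE = 1.46/3 = 0.4867.
Geometric mean = √(0.4333 × 0.4867) = 0.4592.
HTMT = 0.3500 / 0.4592 = 0.762.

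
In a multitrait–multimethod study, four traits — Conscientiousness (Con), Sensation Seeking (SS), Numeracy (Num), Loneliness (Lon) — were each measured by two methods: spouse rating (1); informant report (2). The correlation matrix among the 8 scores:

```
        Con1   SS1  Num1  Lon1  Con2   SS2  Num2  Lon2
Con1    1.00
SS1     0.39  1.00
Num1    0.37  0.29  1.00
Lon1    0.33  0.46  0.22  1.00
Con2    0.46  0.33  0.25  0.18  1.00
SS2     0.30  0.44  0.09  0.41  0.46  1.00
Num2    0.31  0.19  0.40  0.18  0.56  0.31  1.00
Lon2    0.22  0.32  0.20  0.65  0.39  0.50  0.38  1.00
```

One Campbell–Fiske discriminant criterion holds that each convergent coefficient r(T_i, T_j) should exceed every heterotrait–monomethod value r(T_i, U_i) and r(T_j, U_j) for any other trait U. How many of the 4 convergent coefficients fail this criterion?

3

Checking each validity diagonal entry against its comparison values:
Con (methods 1·2): 0.46 vs {0.39, 0.46, 0.37, 0.56, 0.33, 0.39} → fail.
SS (methods 1·2): 0.44 vs {0.39, 0.46, 0.29, 0.31, 0.46, 0.50} → fail.
Num (methods 1·2): 0.40 vs {0.37, 0.56, 0.29, 0.31, 0.22, 0.38} → fail.
Lon (methods 1·2): 0.65 vs {0.33, 0.39, 0.46, 0.50, 0.22, 0.38} → pass.
3 of 4 fail.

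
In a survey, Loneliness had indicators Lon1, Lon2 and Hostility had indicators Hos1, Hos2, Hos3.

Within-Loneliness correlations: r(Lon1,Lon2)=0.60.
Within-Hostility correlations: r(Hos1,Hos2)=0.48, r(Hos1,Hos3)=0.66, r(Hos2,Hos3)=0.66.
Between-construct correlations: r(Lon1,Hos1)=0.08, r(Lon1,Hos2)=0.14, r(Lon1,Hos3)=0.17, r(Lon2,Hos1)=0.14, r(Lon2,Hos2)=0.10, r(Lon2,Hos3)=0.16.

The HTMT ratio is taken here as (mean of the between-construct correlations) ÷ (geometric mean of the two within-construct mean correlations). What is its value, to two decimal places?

0.22

Mean heterotrait r = 0.79/6 = 0.1317.
Mean within-Lon = 0.60/1 = 0.6000; mean within-Hos = 1.80/3 = 0.6000.
Geometric mean = √(0.6000 × 0.6000) = 0.6000.
HTMT = 0.1317 / 0.6000 = 0.22.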